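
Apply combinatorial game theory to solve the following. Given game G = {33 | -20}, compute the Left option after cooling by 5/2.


Original game: {33 | -20} (a switch {a | b} with a > b).
Cooling by t (for t below the temperature (a - b)/2 = 53/2) taxes each move by t: {a | b} cooled by t is {a - t | b + t}.
Cooling amount: t = 5/2
Cooled Left option: 33 - 5/2 = 61/2
Cooled Right option: -20 + 5/2 = -35/2
Cooled game: {61/2 | -35/2}
Left option = 61/2

61/2


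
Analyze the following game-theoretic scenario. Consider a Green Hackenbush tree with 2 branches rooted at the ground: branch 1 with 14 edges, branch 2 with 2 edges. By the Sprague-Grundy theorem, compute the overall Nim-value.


The tree has 2 branches from the ground vertex.
In Green Hackenbush, the Nim-value of a simple path of length k is k.
Branch 1: length 14, Nim-value = 14
Branch 2: length 2, Nim-value = 2
Total Nim-value = XOR of all branch values:
0 XOR 14 = 14
14 XOR 2 = 12
Nim-value of the tree = 12

12


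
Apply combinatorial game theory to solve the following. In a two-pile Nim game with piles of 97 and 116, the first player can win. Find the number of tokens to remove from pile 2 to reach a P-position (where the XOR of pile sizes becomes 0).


Piles: 97 and 116
Current XOR: 97 XOR 116 = 21 (non-zero, so this is an N-position).
To make the XOR zero, we need to find a move that balances the piles.
For pile 2 (size 116): target = 116 XOR 21 = 97
We reduce pile 2 from 116 to 97.
Tokens removed: 116 - 97 = 19
Verification: 97 XOR 97 = 0

19


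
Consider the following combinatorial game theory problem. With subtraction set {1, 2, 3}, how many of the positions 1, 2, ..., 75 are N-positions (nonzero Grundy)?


Subtraction set S = {1, 2, 3}, so G(n) = n mod 4.
G(n) = 0 when n is a multiple of 4.
Multiples of 4 in [1, 75]: 18
N-positions (nonzero Grundy) = 75 - 18 = 57

57


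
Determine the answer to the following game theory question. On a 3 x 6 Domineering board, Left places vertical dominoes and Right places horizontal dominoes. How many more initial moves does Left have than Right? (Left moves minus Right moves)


Board is 3 x 6 (rows x cols).
Left (vertical) placements: (rows-1) * cols = 2 * 6 = 12
Right (horizontal) placements: rows * (cols-1) = 3 * 5 = 15
Advantage = Left - Right = 12 - 15 = -3

-3


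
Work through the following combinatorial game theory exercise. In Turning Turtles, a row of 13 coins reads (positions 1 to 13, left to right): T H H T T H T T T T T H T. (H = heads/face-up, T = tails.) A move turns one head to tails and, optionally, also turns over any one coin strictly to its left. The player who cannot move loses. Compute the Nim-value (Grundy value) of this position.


Coins: T H H T T H T T T T T H T
Key fact: a single head at position k behaves exactly like a Nim heap of size k (turning it to T and optionally flipping a coin at j < k corresponds to moving the heap from k to j, or to 0), and heads combine as a disjunctive sum (two heads at the same place would cancel, matching j XOR j = 0). So the Nim-value is the XOR of the 1-indexed positions of the heads.
Face-up positions (1-indexed): [2, 3, 6, 12]
XOR 0 with 2: 0 XOR 2 = 2
XOR 2 with 3: 2 XOR 3 = 1
XOR 1 with 6: 1 XOR 6 = 7
XOR 7 with 12: 7 XOR 12 = 11
Nim-value = 11

11


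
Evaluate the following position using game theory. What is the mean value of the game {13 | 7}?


Game = {13 | 7}, a switch {a | b} with numbers a > b.
Its thermograph has left wall a - t and right wall b + t, which meet at t = (a - b)/2, where both equal (a + b)/2. So the mast (mean value) is at (a + b)/2.
Mean = (13 + (7))/2 = 20/2 = 10

10


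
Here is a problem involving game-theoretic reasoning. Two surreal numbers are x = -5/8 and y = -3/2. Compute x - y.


x = -5/8, y = -3/2
Converting to common denominator: 8
x = -5/8, y = -12/8
x - y = -5/8 - -3/2 = 7/8

7/8


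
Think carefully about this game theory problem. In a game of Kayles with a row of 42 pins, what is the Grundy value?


Kayles: a move removes 1 or 2 adjacent pins from a contiguous row.
Removing pins from a row of k leaves two independent rows (a, b) with a + b = k - 1 (one pin) or a + b = k - 2 (two pins); an end removal gives a = 0.
By Sprague-Grundy, G(k) = mex{ G(a) XOR G(b) } over all these splits. G(0) = 0.
G(1): splits (0,0):0^0=0 -> mex({0}) = 1
G(2): splits (0,1):0^1=1 (0,0):0^0=0 -> mex({0, 1}) = 2
G(3): splits (0,2):0^2=2 (1,1):1^1=0 (0,1):0^1=1 -> mex({0, 1, 2}) = 3
G(4): splits (0,3):0^3=3 (1,2):1^2=3 (0,2):0^2=2 (1,1):1^1=0 -> mex({0, 2, 3}) = 1
G(5): splits (0,4):0^1=1 (1,3):1^3=2 (2,2):2^2=0 (0,3):0^3=3 (1,2):1^2=3 -> mex({0, 1, 2, 3}) = 4
G(6) = mex({0, 1, 2, 4}) = 3
G(7) = mex({0, 1, 3, 4, 5}) = 2
G(8) = mex({0, 2, 3, 5, 6}) = 1
G(9) = mex({0, 1, 2, 3, 6, 7}) = 4
G(10) = mex({0, 1, 3, 4, 5, 7}) = 2
G(11) = mex({0, 1, 2, 3, 4, 5}) = 6
G(12) = mex({0, 1, 2, 3, 5, 6, 7}) = 4
G(13) = mex({0, 2, 3, 4, 6, 7}) = 1
G(14) = mex({0, 1, 4, 5, 6, 7}) = 2
G(15) = mex({0, 1, 2, 3, 4, 5, 6}) = 7
G(16) = mex({0, 2, 3, 5, 6, 7}) = 1
G(17) = mex({0, 1, 2, 3, 5, 6, 7}) = 4
G(18) = mex({0, 1, 2, 4, 5, 6}) = 3
G(19) = mex({0, 1, 3, 4, 5, 7}) = 2
G(20) = mex({0, 2, 3, 4, 5, 6, 7}) = 1
G(21) = mex({0, 1, 2, 3, 5, 6, 7}) = 4
G(22) = mex({0, 1, 2, 3, 4, 5, 7}) = 6
G(23) = mex({0, 1, 2, 3, 4, 5, 6}) = 7
G(24) = mex({0, 1, 2, 3, 5, 6, 7}) = 4
G(25) = mex({0, 2, 3, 4, 6, 7}) = 1
G(26) = mex({0, 1, 3, 4, 5, 6, 7}) = 2
G(27) = mex({0, 1, 2, 3, 4, 5, 6, 7}) = 8
G(28) = mex({0, 1, 2, 3, 4, 6, 7, 8}) = 5
G(29) = mex({0, 1, 2, 3, 5, 6, 7, 8, 9}) = 4
G(30) = mex({0, 1, 2, 3, 4, 5, 6, 9, 10}) = 7
G(31) = mex({0, 1, 3, 4, 5, 7, 10, 11}) = 2
G(32) = mex({0, 2, 3, 4, 5, 6, 7, 9, 11}) = 1
G(33) = mex({0, 1, 2, 3, 4, 5, 6, 7, 9, 12}) = 8
G(34) = mex({0, 1, 2, 3, 4, 5, 7, 8, 11, 12}) = 6
G(35) = mex({0, 1, 2, 3, 4, 5, 6, 8, 9, 10, 11}) = 7
G(36) = mex({0, 1, 2, 3, 5, 6, 7, 9, 10}) = 4
G(37) = mex({0, 2, 3, 4, 6, 7, 9, 10, 11, 12}) = 1
G(38) = mex({0, 1, 3, 4, 5, 6, 7, 9, 10, 11, 12}) = 2
G(39) = mex({0, 1, 2, 4, 5, 6, 7, 9, 10, 12, 14}) = 3
G(40) = mex({0, 2, 3, 4, 6, 7, 11, 12, 14}) = 1
G(41) = mex({0, 1, 2, 3, 5, 6, 7, 9, 10, 11, 12}) = 4
G(42) = mex({0, 1, 2, 3, 4, 5, 6, 9, 10}) = 7
Therefore G(42) = 7.

7


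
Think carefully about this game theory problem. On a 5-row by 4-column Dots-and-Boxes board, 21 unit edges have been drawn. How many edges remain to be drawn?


Grid: 5 x 4 boxes, i.e. 6 rows and 5 columns of dots.
Horizontal edges: (rows + 1) * cols = 6 * 4 = 24
Vertical edges: rows * (cols + 1) = 5 * 5 = 25
Total edges: 24 + 25 = 49
Edges drawn: 21
Remaining: 49 - 21 = 28

28


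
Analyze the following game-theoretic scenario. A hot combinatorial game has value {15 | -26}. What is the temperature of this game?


The game is {15 | -26}, a switch {a | b} with numbers a > b.
Cooling {a | b} by t gives {a - t | b + t}, which stops being hot when a - t = b + t, i.e. at t = (a - b)/2. So the temperature of a switch is (a - b)/2.
Temperature = (Left option - Right option) / 2
= (15 - (-26)) / 2
= 41 / 2
= 41/2

41/2


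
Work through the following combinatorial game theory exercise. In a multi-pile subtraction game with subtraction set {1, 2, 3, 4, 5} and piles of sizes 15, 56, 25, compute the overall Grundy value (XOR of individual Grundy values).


Subtraction set: {1, 2, 3, 4, 5}
For this subtraction set, G(n) = n mod 6 (period = max + 1 = 6).
Pile 1 (size 15): G(15) = 15 mod 6 = 3
Pile 2 (size 56): G(56) = 56 mod 6 = 2
Pile 3 (size 25): G(25) = 25 mod 6 = 1
Total Grundy value = XOR of all: 3 XOR 2 XOR 1 = 0

0


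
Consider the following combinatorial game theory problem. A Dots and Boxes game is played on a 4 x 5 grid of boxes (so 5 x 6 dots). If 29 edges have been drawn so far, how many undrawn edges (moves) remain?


Grid: 4 x 5 boxes, i.e. 5 rows and 6 columns of dots.
Horizontal edges: (rows + 1) * cols = 5 * 5 = 25
Vertical edges: rows * (cols + 1) = 4 * 6 = 24
Total edges: 25 + 24 = 49
Edges drawn: 29
Remaining: 49 - 29 = 20

20


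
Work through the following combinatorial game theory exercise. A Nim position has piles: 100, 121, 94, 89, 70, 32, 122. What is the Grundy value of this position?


We need the XOR (exclusive or) of all pile sizes.
After XOR-ing pile 1 (size 100): 0 XOR 100 = 100
After XOR-ing pile 2 (size 121): 100 XOR 121 = 29
After XOR-ing pile 3 (size 94): 29 XOR 94 = 67
After XOR-ing pile 4 (size 89): 67 XOR 89 = 26
After XOR-ing pile 5 (size 70): 26 XOR 70 = 92
After XOR-ing pile 6 (size 32): 92 XOR 32 = 124
After XOR-ing pile 7 (size 122): 124 XOR 122 = 6
The Nim-value of this position is 6.

6


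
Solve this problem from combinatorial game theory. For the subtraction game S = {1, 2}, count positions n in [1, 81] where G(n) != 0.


Subtraction set S = {1, 2}, so G(n) = n mod 3.
G(n) = 0 when n is a multiple of 3.
Multiples of 3 in [1, 81]: 27
N-positions (nonzero Grundy) = 81 - 27 = 54

54


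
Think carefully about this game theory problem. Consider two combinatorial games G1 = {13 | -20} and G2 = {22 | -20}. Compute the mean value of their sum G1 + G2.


G1 = {13 | -20}, G2 = {22 | -20}
Each is a switch {a | b} with numbers a > b; its mean value is (a + b)/2, and mean value is additive over game sums: m(G1 + G2) = m(G1) + m(G2).
Mean of G1 = (13 + (-20))/2 = -7/2 = -7/2
Mean of G2 = (22 + (-20))/2 = 2/2 = 1
Mean of G1 + G2 = -7/2 + 1 = -5/2

-5/2


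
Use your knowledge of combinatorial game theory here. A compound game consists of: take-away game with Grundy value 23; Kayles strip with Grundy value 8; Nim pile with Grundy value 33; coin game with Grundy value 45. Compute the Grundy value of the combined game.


By the Sprague-Grundy theorem, the Grundy value of a sum of games is the XOR of individual Grundy values.
take-away game: Grundy value = 23. Running XOR: 0 XOR 23 = 23
Kayles strip: Grundy value = 8. Running XOR: 23 XOR 8 = 31
Nim pile: Grundy value = 33. Running XOR: 31 XOR 33 = 62
coin game: Grundy value = 45. Running XOR: 62 XOR 45 = 19
The combined Grundy value is 19.

19


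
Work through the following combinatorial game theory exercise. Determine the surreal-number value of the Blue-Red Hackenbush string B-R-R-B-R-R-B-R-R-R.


Edges (from ground): B-R-R-B-R-R-B-R-R-R
By Berlekamp's sign-expansion rule, a Blue-Red Hackenbush stalk has the value of the surreal number whose sign sequence is the edge sequence with B -> + and R -> -.
Sign sequence: +--+--+---
Trace the sign expansion in the surreal number tree, starting from 0:
Edge 1: B (sign +) -> bounds (0, +inf), value = 1
Edge 2: R (sign -) -> bounds (0, 1), value = 1/2
Edge 3: R (sign -) -> bounds (0, 1/2), value = 1/4
Edge 4: B (sign +) -> bounds (1/4, 1/2), value = 3/8
Edge 5: R (sign -) -> bounds (1/4, 3/8), value = 5/16
Edge 6: R (sign -) -> bounds (1/4, 5/16), value = 9/32
Edge 7: B (sign +) -> bounds (9/32, 5/16), value = 19/64
Edge 8: R (sign -) -> bounds (9/32, 19/64), value = 37/128
Edge 9: R (sign -) -> bounds (9/32, 37/128), value = 73/256
Edge 10: R (sign -) -> bounds (9/32, 73/256), value = 145/512
Game value = 145/512

145/512


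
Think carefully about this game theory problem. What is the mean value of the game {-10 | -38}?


Game = {-10 | -38}, a switch {a | b} with numbers a > b.
Its thermograph has left wall a - t and right wall b + t, which meet at t = (a - b)/2, where both equal (a + b)/2. So the mast (mean value) is at (a + b)/2.
Mean = (-10 + (-38))/2 = -48/2 = -24

-24


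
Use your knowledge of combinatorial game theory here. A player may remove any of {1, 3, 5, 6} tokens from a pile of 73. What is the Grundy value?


The subtraction set is S = {1, 3, 5, 6}.
G(k) = mex{ G(k - s) : s in S, s <= k }. We compute iteratively: G(0) = 0.
G(1) = mex({0}) = 1
G(2) = mex({1}) = 0
G(3) = mex({0}) = 1
G(4) = mex({1}) = 0
G(5) = mex({0}) = 1
G(6) = mex({0, 1}) = 2
G(7) = mex({0, 1, 2}) = 3
G(8) = mex({0, 1, 3}) = 2
G(9) = mex({0, 1, 2}) = 3
G(10) = mex({0, 1, 3}) = 2
G(11) = mex({1, 2}) = 0
G(12) = mex({0, 2, 3}) = 1
G(13) = mex({1, 2, 3}) = 0
G(14) = mex({0, 2, 3}) = 1
G(15) = mex({1, 2, 3}) = 0
G(16) = mex({0, 2}) = 1
Observe that G(11)..G(16) = 0, 1, 0, 1, 0, 1 repeats G(0)..G(5) = 0, 1, 0, 1, 0, 1.
For k >= max(S) = 6, G(k) is determined by the previous 6 values G(k-6)..G(k-1); a window of 6 consecutive values has recurred shifted by 11, so by induction G(k + 11) = G(k) for all k >= 0: the sequence is periodic from the start with period 11.
One period: G(0..10) = 0, 1, 0, 1, 0, 1, 2, 3, 2, 3, 2.
73 mod 11 = 7, so G(73) = G(7) = 3.

3


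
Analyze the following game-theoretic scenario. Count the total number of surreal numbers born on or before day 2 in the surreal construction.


Day 0: {|} = 0 is born. Count = 1.
Day n: the number of surreal numbers born by day n is 2^(n+1) - 1.
By day 0: 2^1 - 1 = 1
By day 1: 2^2 - 1 = 3
By day 2: 2^3 - 1 = 7
By day 2: 7 surreal numbers.

7


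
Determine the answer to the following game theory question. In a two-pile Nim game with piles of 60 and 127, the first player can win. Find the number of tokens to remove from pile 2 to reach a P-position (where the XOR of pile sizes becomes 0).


Piles: 60 and 127
Current XOR: 60 XOR 127 = 67 (non-zero, so this is an N-position).
To make the XOR zero, we need to find a move that balances the piles.
For pile 2 (size 127): target = 127 XOR 67 = 60
We reduce pile 2 from 127 to 60.
Tokens removed: 127 - 60 = 67
Verification: 60 XOR 60 = 0

67


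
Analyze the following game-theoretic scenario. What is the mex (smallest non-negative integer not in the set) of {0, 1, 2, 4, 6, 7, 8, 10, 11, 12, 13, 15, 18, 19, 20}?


Set = {0, 1, 2, 4, 6, 7, 8, 10, 11, 12, 13, 15, 18, 19, 20}
0 is in the set.
1 is in the set.
2 is in the set.
3 is NOT in the set. This is the mex.
mex = 3

3


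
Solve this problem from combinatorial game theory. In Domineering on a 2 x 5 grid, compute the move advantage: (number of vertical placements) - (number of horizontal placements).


Board is 2 x 5 (rows x cols).
Left (vertical) placements: (rows-1) * cols = 1 * 5 = 5
Right (horizontal) placements: rows * (cols-1) = 2 * 4 = 8
Advantage = Left - Right = 5 - 8 = -3

-3


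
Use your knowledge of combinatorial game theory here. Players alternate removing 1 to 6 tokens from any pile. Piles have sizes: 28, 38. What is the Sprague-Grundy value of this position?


Subtraction set: {1, 2, 3, 4, 5, 6}
For this subtraction set, G(n) = n mod 7 (period = max + 1 = 7).
Pile 1 (size 28): G(28) = 28 mod 7 = 0
Pile 2 (size 38): G(38) = 38 mod 7 = 3
Total Grundy value = XOR of all: 0 XOR 3 = 3

3


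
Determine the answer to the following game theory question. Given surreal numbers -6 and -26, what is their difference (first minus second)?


x = -6, y = -26
x - y = -6 - -26 = 20

20


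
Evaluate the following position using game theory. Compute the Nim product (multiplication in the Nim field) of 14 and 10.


Nim multiplication is bilinear over XOR: (u XOR v) * w = (u*w) XOR (v*w).
So we split each operand into its bit components and XOR the pairwise Nim products.
14 = 2 + 4 + 8 (as XOR of powers of 2).
10 = 2 + 8 (as XOR of powers of 2).
Using the standard Nim-product table on single bits:
  2*2 = 3,   2*4 = 8,   2*8 = 12,
  4*4 = 6,   4*8 = 11,  8*8 = 13,
and  1*x = x (identity), k*l = l*k (commutative).
Pairwise Nim products:
  2 * 2 = 3
  2 * 8 = 12
  4 * 2 = 8
  4 * 8 = 11
  8 * 2 = 12
  8 * 8 = 13
XOR them: 3 XOR 12 XOR 8 XOR 11 XOR 12 XOR 13 = 13.
Result: 14 * 10 = 13 (in Nim).

13


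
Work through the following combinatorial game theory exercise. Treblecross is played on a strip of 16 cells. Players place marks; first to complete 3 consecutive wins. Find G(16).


Treblecross: place X on empty cells; 3-in-a-row wins.
Playing within two cells of an existing X lets the opponent win at once, so sensible play treats the cells i-2..i+2 around each X as dead. The player left with no safe cell loses, so this is a normal-play take-away game on strips of safe cells.
Placing X at cell i (0-indexed) of a strip of k safe cells leaves independent strips of sizes max(0, i-2) and max(0, k-i-3). Hence G(k) = mex{ G(max(0,i-2)) XOR G(max(0,k-i-3)) : 0 <= i < k }, with G(0) = 0.
G(1): splits (0,0):0^0=0 -> mex({0}) = 1
G(2): splits (0,0):0^0=0 -> mex({0}) = 1
G(3): splits (0,0):0^0=0 -> mex({0}) = 1
G(4): splits (0,1):0^1=1 (0,0):0^0=0 -> mex({0, 1}) = 2
G(5): splits (0,2):0^1=1 (0,1):0^1=1 (0,0):0^0=0 -> mex({0, 1}) = 2
G(6) = mex({1}) = 0
G(7) = mex({0, 1, 2}) = 3
G(8) = mex({0, 1, 2}) = 3
G(9) = mex({0, 2}) = 1
G(10) = mex({0, 2, 3}) = 1
G(11) = mex({0, 3}) = 1
G(12) = mex({1, 3}) = 0
G(13) = mex({0, 1, 2, 3}) = 4
G(14) = mex({0, 1, 2}) = 3
G(15) = mex({0, 1, 2}) = 3
G(16) = mex({0, 1, 2, 4}) = 3
Therefore G(16) = 3.

3


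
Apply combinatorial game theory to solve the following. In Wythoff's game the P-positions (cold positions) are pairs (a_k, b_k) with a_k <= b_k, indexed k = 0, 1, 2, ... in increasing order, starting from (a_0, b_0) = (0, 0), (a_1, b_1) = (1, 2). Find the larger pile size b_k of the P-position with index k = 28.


By Wythoff's theorem, a_k = floor(k * phi) and b_k = floor(k * phi^2) = a_k + k, where phi = (1 + sqrt(5))/2 is the golden ratio.
phi = (1 + sqrt(5))/2 = 1.618034
phi^2 = phi + 1 = 2.618034
k = 28
k * phi^2 = 28 * 2.618034 = 73.304952
b_28 = floor(k * phi^2) = 73 (check: a_28 + k = 45 + 28 = 73)

73


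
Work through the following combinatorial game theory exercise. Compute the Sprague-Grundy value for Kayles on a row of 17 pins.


Kayles: a move removes 1 or 2 adjacent pins from a contiguous row.
Removing pins from a row of k leaves two independent rows (a, b) with a + b = k - 1 (one pin) or a + b = k - 2 (two pins); an end removal gives a = 0.
By Sprague-Grundy, G(k) = mex{ G(a) XOR G(b) } over all these splits. G(0) = 0.
G(1): splits (0,0):0^0=0 -> mex({0}) = 1
G(2): splits (0,1):0^1=1 (0,0):0^0=0 -> mex({0, 1}) = 2
G(3): splits (0,2):0^2=2 (1,1):1^1=0 (0,1):0^1=1 -> mex({0, 1, 2}) = 3
G(4): splits (0,3):0^3=3 (1,2):1^2=3 (0,2):0^2=2 (1,1):1^1=0 -> mex({0, 2, 3}) = 1
G(5): splits (0,4):0^1=1 (1,3):1^3=2 (2,2):2^2=0 (0,3):0^3=3 (1,2):1^2=3 -> mex({0, 1, 2, 3}) = 4
G(6) = mex({0, 1, 2, 4}) = 3
G(7) = mex({0, 1, 3, 4, 5}) = 2
G(8) = mex({0, 2, 3, 5, 6}) = 1
G(9) = mex({0, 1, 2, 3, 6, 7}) = 4
G(10) = mex({0, 1, 3, 4, 5, 7}) = 2
G(11) = mex({0, 1, 2, 3, 4, 5}) = 6
G(12) = mex({0, 1, 2, 3, 5, 6, 7}) = 4
G(13) = mex({0, 2, 3, 4, 6, 7}) = 1
G(14) = mex({0, 1, 4, 5, 6, 7}) = 2
G(15) = mex({0, 1, 2, 3, 4, 5, 6}) = 7
G(16) = mex({0, 2, 3, 5, 6, 7}) = 1
G(17) = mex({0, 1, 2, 3, 5, 6, 7}) = 4
Therefore G(17) = 4.

4


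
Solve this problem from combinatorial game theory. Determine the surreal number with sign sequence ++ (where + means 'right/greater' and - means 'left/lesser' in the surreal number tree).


Sign expansion: ++
Rule: track bounds (lo, hi), initially (-inf, +inf). On '+', the current value becomes lo and we move to the simplest number in (value, hi): value + 1 if hi = +inf, otherwise the midpoint (value + hi)/2. On '-', the current value becomes hi and we move to value - 1 if lo = -inf, otherwise the midpoint (lo + value)/2.
Start at 0.
Step 1: sign = +, move right. Bounds: (0, +inf). Value = 1
Step 2: sign = +, move right. Bounds: (1, +inf). Value = 2
The surreal number with sign expansion ++ is 2.

2


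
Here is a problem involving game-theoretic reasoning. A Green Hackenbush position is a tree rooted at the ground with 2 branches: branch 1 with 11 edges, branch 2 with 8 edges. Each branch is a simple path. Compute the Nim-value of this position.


The tree has 2 branches from the ground vertex.
In Green Hackenbush, the Nim-value of a simple path of length k is k.
Branch 1: length 11, Nim-value = 11
Branch 2: length 8, Nim-value = 8
Total Nim-value = XOR of all branch values:
0 XOR 11 = 11
11 XOR 8 = 3
Nim-value of the tree = 3

3


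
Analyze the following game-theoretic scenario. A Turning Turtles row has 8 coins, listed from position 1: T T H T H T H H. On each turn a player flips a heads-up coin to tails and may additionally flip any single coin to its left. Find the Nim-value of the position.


Coins: T T H T H T H H
Key fact: a single head at position k behaves exactly like a Nim heap of size k (turning it to T and optionally flipping a coin at j < k corresponds to moving the heap from k to j, or to 0), and heads combine as a disjunctive sum (two heads at the same place would cancel, matching j XOR j = 0). So the Nim-value is the XOR of the 1-indexed positions of the heads.
Face-up positions (1-indexed): [3, 5, 7, 8]
XOR 0 with 3: 0 XOR 3 = 3
XOR 3 with 5: 3 XOR 5 = 6
XOR 6 with 7: 6 XOR 7 = 1
XOR 1 with 8: 1 XOR 8 = 9
Nim-value = 9

9


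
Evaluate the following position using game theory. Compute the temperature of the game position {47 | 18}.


The game is {47 | 18}, a switch {a | b} with numbers a > b.
Cooling {a | b} by t gives {a - t | b + t}, which stops being hot when a - t = b + t, i.e. at t = (a - b)/2. So the temperature of a switch is (a - b)/2.
Temperature = (Left option - Right option) / 2
= (47 - (18)) / 2
= 29 / 2
= 29/2

29/2


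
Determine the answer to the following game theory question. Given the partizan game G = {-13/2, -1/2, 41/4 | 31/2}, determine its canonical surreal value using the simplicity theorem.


Left options: {-13/2, -1/2, 41/4}, max = 41/4
Right options: {31/2}, min = 31/2
All options are numbers and max(Left) < min(Right), so by the simplicity theorem the value is the simplest (earliest-born) number strictly between 41/4 and 31/2.
Integers 11 through 15 all lie strictly between 41/4 and 31/2.
Among integers, the simplest (lowest birthday = smallest |n|; 0 is born on day 0, +-n on day n) is 11.
No non-integer in the interval can be simpler: if x is a non-integer in the interval, then floor(x) or ceil(x) also lies in the interval (the interval contains an integer), and both are proper prefixes of x's sign expansion, i.e. born earlier. So the game value is 11.
Game value = 11

11


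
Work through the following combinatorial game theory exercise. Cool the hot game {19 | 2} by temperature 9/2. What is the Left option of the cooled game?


Original game: {19 | 2} (a switch {a | b} with a > b).
Cooling by t (for t below the temperature (a - b)/2 = 17/2) taxes each move by t: {a | b} cooled by t is {a - t | b + t}.
Cooling amount: t = 9/2
Cooled Left option: 19 - 9/2 = 29/2
Cooled Right option: 2 + 9/2 = 13/2
Cooled game: {29/2 | 13/2}
Left option = 29/2

29/2


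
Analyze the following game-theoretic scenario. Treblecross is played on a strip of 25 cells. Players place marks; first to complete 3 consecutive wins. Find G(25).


Treblecross: place X on empty cells; 3-in-a-row wins.
Playing within two cells of an existing X lets the opponent win at once, so sensible play treats the cells i-2..i+2 around each X as dead. The player left with no safe cell loses, so this is a normal-play take-away game on strips of safe cells.
Placing X at cell i (0-indexed) of a strip of k safe cells leaves independent strips of sizes max(0, i-2) and max(0, k-i-3). Hence G(k) = mex{ G(max(0,i-2)) XOR G(max(0,k-i-3)) : 0 <= i < k }, with G(0) = 0.
G(1): splits (0,0):0^0=0 -> mex({0}) = 1
G(2): splits (0,0):0^0=0 -> mex({0}) = 1
G(3): splits (0,0):0^0=0 -> mex({0}) = 1
G(4): splits (0,1):0^1=1 (0,0):0^0=0 -> mex({0, 1}) = 2
G(5): splits (0,2):0^1=1 (0,1):0^1=1 (0,0):0^0=0 -> mex({0, 1}) = 2
G(6) = mex({1}) = 0
G(7) = mex({0, 1, 2}) = 3
G(8) = mex({0, 1, 2}) = 3
G(9) = mex({0, 2}) = 1
G(10) = mex({0, 2, 3}) = 1
G(11) = mex({0, 3}) = 1
G(12) = mex({1, 3}) = 0
G(13) = mex({0, 1, 2, 3}) = 4
G(14) = mex({0, 1, 2}) = 3
G(15) = mex({0, 1, 2}) = 3
G(16) = mex({0, 1, 2, 4}) = 3
G(17) = mex({0, 1, 3, 4}) = 2
G(18) = mex({0, 1, 3, 4}) = 2
G(19) = mex({0, 1, 3, 5}) = 2
G(20) = mex({0, 1, 2, 3, 5}) = 4
G(21) = mex({0, 1, 2, 3, 5}) = 4
G(22) = mex({1, 2, 6}) = 0
G(23) = mex({0, 1, 2, 3, 4, 6}) = 5
G(24) = mex({0, 1, 2, 3, 4}) = 5
G(25) = mex({0, 1, 3, 4, 7}) = 2
Therefore G(25) = 2.

2


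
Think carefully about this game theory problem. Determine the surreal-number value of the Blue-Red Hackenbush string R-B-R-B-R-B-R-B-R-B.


Edges (from ground): R-B-R-B-R-B-R-B-R-B
By Berlekamp's sign-expansion rule, a Blue-Red Hackenbush stalk has the value of the surreal number whose sign sequence is the edge sequence with B -> + and R -> -.
Sign sequence: -+-+-+-+-+
Trace the sign expansion in the surreal number tree, starting from 0:
Edge 1: R (sign -) -> bounds (-inf, 0), value = -1
Edge 2: B (sign +) -> bounds (-1, 0), value = -1/2
Edge 3: R (sign -) -> bounds (-1, -1/2), value = -3/4
Edge 4: B (sign +) -> bounds (-3/4, -1/2), value = -5/8
Edge 5: R (sign -) -> bounds (-3/4, -5/8), value = -11/16
Edge 6: B (sign +) -> bounds (-11/16, -5/8), value = -21/32
Edge 7: R (sign -) -> bounds (-11/16, -21/32), value = -43/64
Edge 8: B (sign +) -> bounds (-43/64, -21/32), value = -85/128
Edge 9: R (sign -) -> bounds (-43/64, -85/128), value = -171/256
Edge 10: B (sign +) -> bounds (-171/256, -85/128), value = -341/512
Game value = -341/512

-341/512


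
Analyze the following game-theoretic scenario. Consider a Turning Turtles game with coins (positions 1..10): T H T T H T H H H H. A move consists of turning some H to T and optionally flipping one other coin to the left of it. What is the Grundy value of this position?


Coins: T H T T H T H H H H
Key fact: a single head at position k behaves exactly like a Nim heap of size k (turning it to T and optionally flipping a coin at j < k corresponds to moving the heap from k to j, or to 0), and heads combine as a disjunctive sum (two heads at the same place would cancel, matching j XOR j = 0). So the Nim-value is the XOR of the 1-indexed positions of the heads.
Face-up positions (1-indexed): [2, 5, 7, 8, 9, 10]
XOR 0 with 2: 0 XOR 2 = 2
XOR 2 with 5: 2 XOR 5 = 7
XOR 7 with 7: 7 XOR 7 = 0
XOR 0 with 8: 0 XOR 8 = 8
XOR 8 with 9: 8 XOR 9 = 1
XOR 1 with 10: 1 XOR 10 = 11
Nim-value = 11

11


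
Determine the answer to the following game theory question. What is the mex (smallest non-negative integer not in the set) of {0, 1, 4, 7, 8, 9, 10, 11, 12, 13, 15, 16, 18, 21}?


Set = {0, 1, 4, 7, 8, 9, 10, 11, 12, 13, 15, 16, 18, 21}
0 is in the set.
1 is in the set.
2 is NOT in the set. This is the mex.
mex = 2

2


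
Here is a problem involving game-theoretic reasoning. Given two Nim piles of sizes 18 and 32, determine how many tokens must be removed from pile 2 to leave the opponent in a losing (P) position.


Piles: 18 and 32
Current XOR: 18 XOR 32 = 50 (non-zero, so this is an N-position).
To make the XOR zero, we need to find a move that balances the piles.
For pile 2 (size 32): target = 32 XOR 50 = 18
We reduce pile 2 from 32 to 18.
Tokens removed: 32 - 18 = 14
Verification: 18 XOR 18 = 0

14


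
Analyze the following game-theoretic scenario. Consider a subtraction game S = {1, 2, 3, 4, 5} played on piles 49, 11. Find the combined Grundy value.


Subtraction set: {1, 2, 3, 4, 5}
For this subtraction set, G(n) = n mod 6 (period = max + 1 = 6).
Pile 1 (size 49): G(49) = 49 mod 6 = 1
Pile 2 (size 11): G(11) = 11 mod 6 = 5
Total Grundy value = XOR of all: 1 XOR 5 = 4

4


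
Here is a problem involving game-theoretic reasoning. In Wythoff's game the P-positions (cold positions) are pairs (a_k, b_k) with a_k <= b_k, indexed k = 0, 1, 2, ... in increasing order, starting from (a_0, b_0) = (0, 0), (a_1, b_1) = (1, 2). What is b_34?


By Wythoff's theorem, a_k = floor(k * phi) and b_k = floor(k * phi^2) = a_k + k, where phi = (1 + sqrt(5))/2 is the golden ratio.
phi = (1 + sqrt(5))/2 = 1.618034
phi^2 = phi + 1 = 2.618034
k = 34
k * phi^2 = 34 * 2.618034 = 89.013156
b_34 = floor(k * phi^2) = 89 (check: a_34 + k = 55 + 34 = 89)

89


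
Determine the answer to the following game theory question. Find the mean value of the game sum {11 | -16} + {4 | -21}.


G1 = {11 | -16}, G2 = {4 | -21}
Each is a switch {a | b} with numbers a > b; its mean value is (a + b)/2, and mean value is additive over game sums: m(G1 + G2) = m(G1) + m(G2).
Mean of G1 = (11 + (-16))/2 = -5/2 = -5/2
Mean of G2 = (4 + (-21))/2 = -17/2 = -17/2
Mean of G1 + G2 = -5/2 + -17/2 = -11

-11


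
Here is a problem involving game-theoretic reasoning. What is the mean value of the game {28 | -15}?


Game = {28 | -15}, a switch {a | b} with numbers a > b.
Its thermograph has left wall a - t and right wall b + t, which meet at t = (a - b)/2, where both equal (a + b)/2. So the mast (mean value) is at (a + b)/2.
Mean = (28 + (-15))/2 = 13/2 = 13/2

13/2


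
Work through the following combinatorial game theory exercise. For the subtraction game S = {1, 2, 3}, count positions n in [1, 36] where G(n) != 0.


Subtraction set S = {1, 2, 3}, so G(n) = n mod 4.
G(n) = 0 when n is a multiple of 4.
Multiples of 4 in [1, 36]: 9
N-positions (nonzero Grundy) = 36 - 9 = 27

27


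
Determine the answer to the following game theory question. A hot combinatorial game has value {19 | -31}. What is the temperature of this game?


The game is {19 | -31}, a switch {a | b} with numbers a > b.
Cooling {a | b} by t gives {a - t | b + t}, which stops being hot when a - t = b + t, i.e. at t = (a - b)/2. So the temperature of a switch is (a - b)/2.
Temperature = (Left option - Right option) / 2
= (19 - (-31)) / 2
= 50 / 2
= 25

25


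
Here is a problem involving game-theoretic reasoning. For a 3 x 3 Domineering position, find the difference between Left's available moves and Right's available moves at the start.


Board is 3 x 3 (rows x cols).
Left (vertical) placements: (rows-1) * cols = 2 * 3 = 6
Right (horizontal) placements: rows * (cols-1) = 3 * 2 = 6
Advantage = Left - Right = 6 - 6 = 0

0


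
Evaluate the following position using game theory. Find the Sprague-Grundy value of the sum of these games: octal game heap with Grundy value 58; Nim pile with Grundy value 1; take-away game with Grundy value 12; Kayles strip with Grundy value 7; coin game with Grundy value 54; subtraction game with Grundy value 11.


By the Sprague-Grundy theorem, the Grundy value of a sum of games is the XOR of individual Grundy values.
octal game heap: Grundy value = 58. Running XOR: 0 XOR 58 = 58
Nim pile: Grundy value = 1. Running XOR: 58 XOR 1 = 59
take-away game: Grundy value = 12. Running XOR: 59 XOR 12 = 55
Kayles strip: Grundy value = 7. Running XOR: 55 XOR 7 = 48
coin game: Grundy value = 54. Running XOR: 48 XOR 54 = 6
subtraction game: Grundy value = 11. Running XOR: 6 XOR 11 = 13
The combined Grundy value is 13.

13


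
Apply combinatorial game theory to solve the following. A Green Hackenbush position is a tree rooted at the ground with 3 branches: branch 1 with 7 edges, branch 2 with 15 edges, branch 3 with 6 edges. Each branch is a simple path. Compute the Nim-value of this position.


The tree has 3 branches from the ground vertex.
In Green Hackenbush, the Nim-value of a simple path of length k is k.
Branch 1: length 7, Nim-value = 7
Branch 2: length 15, Nim-value = 15
Branch 3: length 6, Nim-value = 6
Total Nim-value = XOR of all branch values:
0 XOR 7 = 7
7 XOR 15 = 8
8 XOR 6 = 14
Nim-value of the tree = 14

14


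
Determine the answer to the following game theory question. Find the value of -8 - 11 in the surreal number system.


x = -8, y = 11
x - y = -8 - 11 = -19

-19


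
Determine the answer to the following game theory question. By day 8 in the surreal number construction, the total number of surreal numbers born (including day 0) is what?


Day 0: {|} = 0 is born. Count = 1.
Day n: the number of surreal numbers born by day n is 2^(n+1) - 1.
By day 0: 2^1 - 1 = 1
By day 1: 2^2 - 1 = 3
By day 2: 2^3 - 1 = 7
By day 3: 2^4 - 1 = 15
By day 4: 2^5 - 1 = 31
By day 5: 2^6 - 1 = 63
By day 6: 2^7 - 1 = 127
By day 7: 2^8 - 1 = 255
By day 8: 2^9 - 1 = 511
By day 8: 511 surreal numbers.

511


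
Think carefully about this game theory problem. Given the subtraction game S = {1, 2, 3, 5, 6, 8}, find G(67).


The subtraction set is S = {1, 2, 3, 5, 6, 8}.
G(k) = mex{ G(k - s) : s in S, s <= k }. We compute iteratively: G(0) = 0.
G(1) = mex({0}) = 1
G(2) = mex({0, 1}) = 2
G(3) = mex({0, 1, 2}) = 3
G(4) = mex({1, 2, 3}) = 0
G(5) = mex({0, 2, 3}) = 1
G(6) = mex({0, 1, 3}) = 2
G(7) = mex({0, 1, 2}) = 3
G(8) = mex({0, 1, 2, 3}) = 4
G(9) = mex({0, 1, 2, 3, 4}) = 5
G(10) = mex({0, 1, 2, 3, 4, 5}) = 6
G(11) = mex({1, 2, 3, 4, 5, 6}) = 0
G(12) = mex({0, 2, 3, 5, 6}) = 1
G(13) = mex({0, 1, 3, 4, 6}) = 2
G(14) = mex({0, 1, 2, 4, 5}) = 3
G(15) = mex({1, 2, 3, 5, 6}) = 0
G(16) = mex({0, 2, 3, 4, 6}) = 1
G(17) = mex({0, 1, 3, 5}) = 2
G(18) = mex({0, 1, 2, 6}) = 3
Observe that G(11)..G(18) = 0, 1, 2, 3, 0, 1, 2, 3 repeats G(0)..G(7) = 0, 1, 2, 3, 0, 1, 2, 3.
For k >= max(S) = 8, G(k) is determined by the previous 8 values G(k-8)..G(k-1); a window of 8 consecutive values has recurred shifted by 11, so by induction G(k + 11) = G(k) for all k >= 0: the sequence is periodic from the start with period 11.
One period: G(0..10) = 0, 1, 2, 3, 0, 1, 2, 3, 4, 5, 6.
67 mod 11 = 1, so G(67) = G(1) = 1.

1


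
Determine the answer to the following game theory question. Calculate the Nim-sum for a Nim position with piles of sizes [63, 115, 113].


We need the XOR (exclusive or) of all pile sizes.
After XOR-ing pile 1 (size 63): 0 XOR 63 = 63
After XOR-ing pile 2 (size 115): 63 XOR 115 = 76
After XOR-ing pile 3 (size 113): 76 XOR 113 = 61
The Nim-value of this position is 61.

61


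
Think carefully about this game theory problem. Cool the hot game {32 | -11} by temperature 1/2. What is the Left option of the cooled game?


Original game: {32 | -11} (a switch {a | b} with a > b).
Cooling by t (for t below the temperature (a - b)/2 = 43/2) taxes each move by t: {a | b} cooled by t is {a - t | b + t}.
Cooling amount: t = 1/2
Cooled Left option: 32 - 1/2 = 63/2
Cooled Right option: -11 + 1/2 = -21/2
Cooled game: {63/2 | -21/2}
Left option = 63/2

63/2


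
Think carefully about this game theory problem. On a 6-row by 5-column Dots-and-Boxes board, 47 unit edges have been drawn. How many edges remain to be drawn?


Grid: 6 x 5 boxes, i.e. 7 rows and 6 columns of dots.
Horizontal edges: (rows + 1) * cols = 7 * 5 = 35
Vertical edges: rows * (cols + 1) = 6 * 6 = 36
Total edges: 35 + 36 = 71
Edges drawn: 47
Remaining: 71 - 47 = 24

24


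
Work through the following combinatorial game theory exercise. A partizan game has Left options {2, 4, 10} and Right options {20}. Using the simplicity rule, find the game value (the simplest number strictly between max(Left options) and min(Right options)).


Left options: {2, 4, 10}, max = 10
Right options: {20}, min = 20
All options are numbers and max(Left) < min(Right), so by the simplicity theorem the value is the simplest (earliest-born) number strictly between 10 and 20.
Integers 11 through 19 all lie strictly between 10 and 20.
Among integers, the simplest (lowest birthday = smallest |n|; 0 is born on day 0, +-n on day n) is 11.
No non-integer in the interval can be simpler: if x is a non-integer in the interval, then floor(x) or ceil(x) also lies in the interval (the interval contains an integer), and both are proper prefixes of x's sign expansion, i.e. born earlier. So the game value is 11.
Game value = 11

11


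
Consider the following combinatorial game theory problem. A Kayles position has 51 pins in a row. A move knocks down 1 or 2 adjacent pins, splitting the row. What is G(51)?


Kayles: a move removes 1 or 2 adjacent pins from a contiguous row.
Removing pins from a row of k leaves two independent rows (a, b) with a + b = k - 1 (one pin) or a + b = k - 2 (two pins); an end removal gives a = 0.
By Sprague-Grundy, G(k) = mex{ G(a) XOR G(b) } over all these splits. G(0) = 0.
G(1): splits (0,0):0^0=0 -> mex({0}) = 1
G(2): splits (0,1):0^1=1 (0,0):0^0=0 -> mex({0, 1}) = 2
G(3): splits (0,2):0^2=2 (1,1):1^1=0 (0,1):0^1=1 -> mex({0, 1, 2}) = 3
G(4): splits (0,3):0^3=3 (1,2):1^2=3 (0,2):0^2=2 (1,1):1^1=0 -> mex({0, 2, 3}) = 1
G(5): splits (0,4):0^1=1 (1,3):1^3=2 (2,2):2^2=0 (0,3):0^3=3 (1,2):1^2=3 -> mex({0, 1, 2, 3}) = 4
G(6) = mex({0, 1, 2, 4}) = 3
G(7) = mex({0, 1, 3, 4, 5}) = 2
G(8) = mex({0, 2, 3, 5, 6}) = 1
G(9) = mex({0, 1, 2, 3, 6, 7}) = 4
G(10) = mex({0, 1, 3, 4, 5, 7}) = 2
G(11) = mex({0, 1, 2, 3, 4, 5}) = 6
G(12) = mex({0, 1, 2, 3, 5, 6, 7}) = 4
G(13) = mex({0, 2, 3, 4, 6, 7}) = 1
G(14) = mex({0, 1, 4, 5, 6, 7}) = 2
G(15) = mex({0, 1, 2, 3, 4, 5, 6}) = 7
G(16) = mex({0, 2, 3, 5, 6, 7}) = 1
G(17) = mex({0, 1, 2, 3, 5, 6, 7}) = 4
G(18) = mex({0, 1, 2, 4, 5, 6}) = 3
G(19) = mex({0, 1, 3, 4, 5, 7}) = 2
G(20) = mex({0, 2, 3, 4, 5, 6, 7}) = 1
G(21) = mex({0, 1, 2, 3, 5, 6, 7}) = 4
G(22) = mex({0, 1, 2, 3, 4, 5, 7}) = 6
G(23) = mex({0, 1, 2, 3, 4, 5, 6}) = 7
G(24) = mex({0, 1, 2, 3, 5, 6, 7}) = 4
G(25) = mex({0, 2, 3, 4, 6, 7}) = 1
G(26) = mex({0, 1, 3, 4, 5, 6, 7}) = 2
G(27) = mex({0, 1, 2, 3, 4, 5, 6, 7}) = 8
G(28) = mex({0, 1, 2, 3, 4, 6, 7, 8}) = 5
G(29) = mex({0, 1, 2, 3, 5, 6, 7, 8, 9}) = 4
G(30) = mex({0, 1, 2, 3, 4, 5, 6, 9, 10}) = 7
G(31) = mex({0, 1, 3, 4, 5, 7, 10, 11}) = 2
G(32) = mex({0, 2, 3, 4, 5, 6, 7, 9, 11}) = 1
G(33) = mex({0, 1, 2, 3, 4, 5, 6, 7, 9, 12}) = 8
G(34) = mex({0, 1, 2, 3, 4, 5, 7, 8, 11, 12}) = 6
G(35) = mex({0, 1, 2, 3, 4, 5, 6, 8, 9, 10, 11}) = 7
G(36) = mex({0, 1, 2, 3, 5, 6, 7, 9, 10}) = 4
G(37) = mex({0, 2, 3, 4, 6, 7, 9, 10, 11, 12}) = 1
G(38) = mex({0, 1, 3, 4, 5, 6, 7, 9, 10, 11, 12}) = 2
G(39) = mex({0, 1, 2, 4, 5, 6, 7, 9, 10, 12, 14}) = 3
G(40) = mex({0, 2, 3, 4, 6, 7, 11, 12, 14}) = 1
G(41) = mex({0, 1, 2, 3, 5, 6, 7, 9, 10, 11, 12}) = 4
G(42) = mex({0, 1, 2, 3, 4, 5, 6, 9, 10}) = 7
G(43) = mex({0, 1, 3, 4, 5, 7, 9, 10, 12, 15}) = 2
G(44) = mex({0, 2, 3, 4, 5, 6, 7, 9, 10, 12, 15}) = 1
G(45) = mex({0, 1, 2, 3, 4, 5, 6, 7, 9, 10, 12, 14}) = 8
G(46) = mex({0, 1, 3, 4, 5, 7, 8, 11, 12, 14}) = 2
G(47) = mex({0, 1, 2, 3, 4, 5, 6, 8, 9, 10, 11, 12}) = 7
G(48) = mex({0, 1, 2, 3, 5, 6, 7, 9, 10}) = 4
G(49) = mex({0, 2, 3, 4, 6, 7, 9, 10, 11, 12, 15}) = 1
G(50) = mex({0, 1, 4, 5, 6, 7, 9, 11, 12, 14, 15}) = 2
G(51) = mex({0, 1, 2, 3, 4, 5, 6, 7, 9, 12, 14, 15}) = 8
Therefore G(51) = 8.

8


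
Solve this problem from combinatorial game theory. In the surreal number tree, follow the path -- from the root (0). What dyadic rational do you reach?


Sign expansion: --
Rule: track bounds (lo, hi), initially (-inf, +inf). On '+', the current value becomes lo and we move to the simplest number in (value, hi): value + 1 if hi = +inf, otherwise the midpoint (value + hi)/2. On '-', the current value becomes hi and we move to value - 1 if lo = -inf, otherwise the midpoint (lo + value)/2.
Start at 0.
Step 1: sign = -, move left. Bounds: (-inf, 0). Value = -1
Step 2: sign = -, move left. Bounds: (-inf, -1). Value = -2
The surreal number with sign expansion -- is -2.

-2


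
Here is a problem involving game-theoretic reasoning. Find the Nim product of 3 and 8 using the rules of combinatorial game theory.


Nim multiplication is bilinear over XOR: (u XOR v) * w = (u*w) XOR (v*w).
So we split each operand into its bit components and XOR the pairwise Nim products.
3 = 1 + 2 (as XOR of powers of 2).
8 = 8 (as XOR of powers of 2).
Using the standard Nim-product table on single bits:
  2*2 = 3,   2*4 = 8,   2*8 = 12,
  4*4 = 6,   4*8 = 11,  8*8 = 13,
and  1*x = x (identity), k*l = l*k (commutative).
Pairwise Nim products:
  1 * 8 = 8
  2 * 8 = 12
XOR them: 8 XOR 12 = 4.
Result: 3 * 8 = 4 (in Nim).

4


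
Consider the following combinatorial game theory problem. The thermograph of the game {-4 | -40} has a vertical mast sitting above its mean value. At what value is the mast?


Game = {-4 | -40}, a switch {a | b} with numbers a > b.
Its thermograph has left wall a - t and right wall b + t, which meet at t = (a - b)/2, where both equal (a + b)/2. So the mast (mean value) is at (a + b)/2.
Mean = (-4 + (-40))/2 = -44/2 = -22

-22


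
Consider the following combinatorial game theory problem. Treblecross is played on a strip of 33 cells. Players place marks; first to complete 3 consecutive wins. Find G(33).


Treblecross: place X on empty cells; 3-in-a-row wins.
Playing within two cells of an existing X lets the opponent win at once, so sensible play treats the cells i-2..i+2 around each X as dead. The player left with no safe cell loses, so this is a normal-play take-away game on strips of safe cells.
Placing X at cell i (0-indexed) of a strip of k safe cells leaves independent strips of sizes max(0, i-2) and max(0, k-i-3). Hence G(k) = mex{ G(max(0,i-2)) XOR G(max(0,k-i-3)) : 0 <= i < k }, with G(0) = 0.
G(1): splits (0,0):0^0=0 -> mex({0}) = 1
G(2): splits (0,0):0^0=0 -> mex({0}) = 1
G(3): splits (0,0):0^0=0 -> mex({0}) = 1
G(4): splits (0,1):0^1=1 (0,0):0^0=0 -> mex({0, 1}) = 2
G(5): splits (0,2):0^1=1 (0,1):0^1=1 (0,0):0^0=0 -> mex({0, 1}) = 2
G(6) = mex({1}) = 0
G(7) = mex({0, 1, 2}) = 3
G(8) = mex({0, 1, 2}) = 3
G(9) = mex({0, 2}) = 1
G(10) = mex({0, 2, 3}) = 1
G(11) = mex({0, 3}) = 1
G(12) = mex({1, 3}) = 0
G(13) = mex({0, 1, 2, 3}) = 4
G(14) = mex({0, 1, 2}) = 3
G(15) = mex({0, 1, 2}) = 3
G(16) = mex({0, 1, 2, 4}) = 3
G(17) = mex({0, 1, 3, 4}) = 2
G(18) = mex({0, 1, 3, 4}) = 2
G(19) = mex({0, 1, 3, 5}) = 2
G(20) = mex({0, 1, 2, 3, 5}) = 4
G(21) = mex({0, 1, 2, 3, 5}) = 4
G(22) = mex({1, 2, 6}) = 0
G(23) = mex({0, 1, 2, 3, 4, 6}) = 5
G(24) = mex({0, 1, 2, 3, 4}) = 5
G(25) = mex({0, 1, 3, 4, 7}) = 2
G(26) = mex({0, 1, 3, 4, 5, 7}) = 2
G(27) = mex({0, 1, 3, 5}) = 2
G(28) = mex({0, 1, 2, 5}) = 3
G(29) = mex({0, 1, 2, 4, 5, 6}) = 3
G(30) = mex({1, 2, 4, 6}) = 0
G(31) = mex({0, 1, 2, 3, 4, 6}) = 5
G(32) = mex({1, 2, 3, 4, 7}) = 0
G(33) = mex({0, 3, 7}) = 1
Therefore G(33) = 1.

1
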